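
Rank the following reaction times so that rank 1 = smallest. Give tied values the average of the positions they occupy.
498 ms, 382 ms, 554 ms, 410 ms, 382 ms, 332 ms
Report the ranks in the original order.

5, 2.5, 6, 4, 2.5, 1

Sorted (ascending): 332, 382, 382, 410, 498, 554
The 2 values of 382 occupy positions 2–3 → average rank (2+3)/2 = 2.5.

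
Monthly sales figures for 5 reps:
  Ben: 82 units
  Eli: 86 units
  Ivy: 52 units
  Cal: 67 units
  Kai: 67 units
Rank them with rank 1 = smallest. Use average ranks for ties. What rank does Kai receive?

2.5

Sorted (ascending): 52, 67, 67, 82, 86
The 2 values of 67 occupy positions 2–3 → average rank (2+3)/2 = 2.5.
Kai has value 67 units → rank 2.5.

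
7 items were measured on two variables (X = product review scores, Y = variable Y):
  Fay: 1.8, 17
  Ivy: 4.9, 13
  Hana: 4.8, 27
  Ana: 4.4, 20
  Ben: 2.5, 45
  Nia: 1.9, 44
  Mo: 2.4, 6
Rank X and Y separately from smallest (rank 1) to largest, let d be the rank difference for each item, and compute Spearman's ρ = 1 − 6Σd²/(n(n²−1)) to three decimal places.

Ranks of variable 1: 1, 7, 6, 5, 4, 2, 3
Ranks of variable 2: 3, 2, 5, 4, 7, 6, 1
d = r₁ − r₂: -2, 5, 1, 1, -3, -4, 2
d²: 4, 25, 1, 1, 9, 16, 4; Σd² = 60
ρ = 1 − 6·60/(7·48) = 1 − 360/336 = -0.071

-0.071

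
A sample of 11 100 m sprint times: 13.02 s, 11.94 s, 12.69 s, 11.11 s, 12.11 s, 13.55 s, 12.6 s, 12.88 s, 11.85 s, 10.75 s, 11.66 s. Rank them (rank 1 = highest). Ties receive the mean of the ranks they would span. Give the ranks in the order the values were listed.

2, 7, 4, 10, 6, 1, 5, 3, 8, 11, 9

Sorted (descending): 13.55, 13.02, 12.88, 12.69, 12.6, 12.11, 11.94, 11.85, 11.66, 11.11, 10.75
No ties — each value takes its position as its rank.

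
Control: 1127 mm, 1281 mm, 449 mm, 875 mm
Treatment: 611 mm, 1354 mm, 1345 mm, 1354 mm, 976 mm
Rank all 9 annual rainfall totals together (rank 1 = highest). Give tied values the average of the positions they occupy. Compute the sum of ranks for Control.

Sorted (descending): 1354, 1354, 1345, 1281, 1127, 976, 875, 611, 449
The 2 values of 1354 occupy positions 1–2 → average rank (1+2)/2 = 1.5.
Control values → pooled ranks: 1127→5, 1281→4, 449→9, 875→7
Rank sum = 5 + 4 + 9 + 7 = 25

25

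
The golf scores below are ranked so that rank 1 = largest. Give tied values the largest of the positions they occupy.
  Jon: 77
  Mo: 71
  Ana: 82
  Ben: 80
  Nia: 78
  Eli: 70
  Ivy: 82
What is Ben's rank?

3

Sorted (descending): 82, 82, 80, 78, 77, 71, 70
The 2 values of 82 occupy positions 1–2 → each gets rank 2.
Ben has value 80 → rank 3.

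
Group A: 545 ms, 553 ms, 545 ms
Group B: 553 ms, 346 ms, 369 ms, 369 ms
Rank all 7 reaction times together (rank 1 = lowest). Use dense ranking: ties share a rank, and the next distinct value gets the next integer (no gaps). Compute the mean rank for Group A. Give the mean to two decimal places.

3.33

Sorted (ascending): 346, 369, 369, 545, 545, 553, 553
The 2 values of 369 share dense rank 2.
The 2 values of 545 share dense rank 3.
The 2 values of 553 share dense rank 4.
Remaining distinct values take the next consecutive integers.
Group A values → pooled ranks: 545→3, 553→4, 545→3
Mean rank = (3 + 4 + 3) / 3 = 3.33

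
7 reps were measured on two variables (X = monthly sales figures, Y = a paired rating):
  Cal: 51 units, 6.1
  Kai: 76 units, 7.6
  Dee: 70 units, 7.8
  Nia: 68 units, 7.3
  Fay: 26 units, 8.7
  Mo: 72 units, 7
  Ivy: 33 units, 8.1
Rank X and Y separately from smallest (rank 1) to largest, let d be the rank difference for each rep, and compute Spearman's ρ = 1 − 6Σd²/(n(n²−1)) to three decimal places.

-0.464

Ranks of variable 1: 3, 7, 5, 4, 1, 6, 2
Ranks of variable 2: 1, 4, 5, 3, 7, 2, 6
d = r₁ − r₂: 2, 3, 0, 1, -6, 4, -4
d²: 4, 9, 0, 1, 36, 16, 16; Σd² = 82
ρ = 1 − 6·82/(7·48) = 1 − 492/336 = -0.464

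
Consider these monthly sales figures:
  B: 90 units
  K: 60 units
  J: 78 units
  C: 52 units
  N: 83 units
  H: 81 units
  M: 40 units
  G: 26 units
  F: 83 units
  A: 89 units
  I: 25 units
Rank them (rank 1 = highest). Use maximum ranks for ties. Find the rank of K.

Sorted (descending): 90, 89, 83, 83, 81, 78, 60, 52, 40, 26, 25
The 2 values of 83 occupy positions 3–4 → each gets rank 4.
K has value 60 units → rank 7.

7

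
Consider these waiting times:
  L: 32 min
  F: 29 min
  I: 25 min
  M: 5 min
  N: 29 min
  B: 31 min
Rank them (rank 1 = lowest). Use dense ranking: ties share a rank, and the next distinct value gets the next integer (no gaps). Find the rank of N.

Sorted (ascending): 5, 25, 29, 29, 31, 32
The 2 values of 29 share dense rank 3.
Remaining distinct values take the next consecutive integers.
N has value 29 min → rank 3.

3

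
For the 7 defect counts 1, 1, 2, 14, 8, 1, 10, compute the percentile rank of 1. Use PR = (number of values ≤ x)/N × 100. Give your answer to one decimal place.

N = 7.
Strictly below 1: 0. Equal to 1: 3.
PR = 3/7 × 100 = 42.9

42.9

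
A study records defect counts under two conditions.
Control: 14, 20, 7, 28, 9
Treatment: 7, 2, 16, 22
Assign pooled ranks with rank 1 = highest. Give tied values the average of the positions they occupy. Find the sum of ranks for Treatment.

22.5

Sorted (descending): 28, 22, 20, 16, 14, 9, 7, 7, 2
The 2 values of 7 occupy positions 7–8 → average rank (7+8)/2 = 7.5.
Treatment values → pooled ranks: 7→7.5, 2→9, 16→4, 22→2
Rank sum = 7.5 + 9 + 4 + 2 = 22.5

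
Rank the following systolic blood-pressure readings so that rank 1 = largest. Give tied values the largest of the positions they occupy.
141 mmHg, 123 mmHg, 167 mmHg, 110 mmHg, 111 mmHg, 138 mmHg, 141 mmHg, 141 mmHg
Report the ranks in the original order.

4, 6, 1, 8, 7, 5, 4, 4

Sorted (descending): 167, 141, 141, 141, 138, 123, 111, 110
The 3 values of 141 occupy positions 2–4 → each gets rank 4.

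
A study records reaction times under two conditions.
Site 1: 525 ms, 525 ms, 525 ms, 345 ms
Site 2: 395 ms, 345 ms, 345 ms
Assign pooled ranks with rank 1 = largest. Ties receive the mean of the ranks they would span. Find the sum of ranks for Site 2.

Sorted (descending): 525, 525, 525, 395, 345, 345, 345
The 3 values of 525 occupy positions 1–3 → average rank 2.
The 3 values of 345 occupy positions 5–7 → average rank 6.
Site 2 values → pooled ranks: 395→4, 345→6, 345→6
Rank sum = 4 + 6 + 6 = 16

16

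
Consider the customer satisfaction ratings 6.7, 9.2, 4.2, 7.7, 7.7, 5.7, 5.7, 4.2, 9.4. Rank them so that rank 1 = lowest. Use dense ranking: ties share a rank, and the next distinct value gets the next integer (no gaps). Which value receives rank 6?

9.4

Sorted (ascending): 4.2, 4.2, 5.7, 5.7, 6.7, 7.7, 7.7, 9.2, 9.4
The 2 values of 4.2 share dense rank 1.
The 2 values of 5.7 share dense rank 2.
The 2 values of 7.7 share dense rank 4.
Remaining distinct values take the next consecutive integers.
Rank 6 → value 9.4.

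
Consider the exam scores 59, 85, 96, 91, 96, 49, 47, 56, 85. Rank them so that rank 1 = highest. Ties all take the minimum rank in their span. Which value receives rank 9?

47

Sorted (descending): 96, 96, 91, 85, 85, 59, 56, 49, 47
The 2 values of 96 occupy positions 1–2 → each gets rank 1.
The 2 values of 85 occupy positions 4–5 → each gets rank 4.
Rank 9 → value 47.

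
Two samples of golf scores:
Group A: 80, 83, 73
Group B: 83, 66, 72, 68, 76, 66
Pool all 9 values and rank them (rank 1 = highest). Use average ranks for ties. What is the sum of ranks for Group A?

9.5

Sorted (descending): 83, 83, 80, 76, 73, 72, 68, 66, 66
The 2 values of 83 occupy positions 1–2 → average rank (1+2)/2 = 1.5.
The 2 values of 66 occupy positions 8–9 → average rank (8+9)/2 = 8.5.
Group A values → pooled ranks: 80→3, 83→1.5, 73→5
Rank sum = 3 + 1.5 + 5 = 9.5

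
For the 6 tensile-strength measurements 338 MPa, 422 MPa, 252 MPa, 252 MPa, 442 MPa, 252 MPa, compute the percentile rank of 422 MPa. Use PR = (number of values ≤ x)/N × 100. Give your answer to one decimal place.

83.3

N = 6.
Strictly below 422: 4. Equal to 422: 1.
PR = 5/6 × 100 = 83.3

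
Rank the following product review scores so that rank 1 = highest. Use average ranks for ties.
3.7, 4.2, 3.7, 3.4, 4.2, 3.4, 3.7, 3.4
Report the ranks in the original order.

4, 1.5, 4, 7, 1.5, 7, 4, 7

Sorted (descending): 4.2, 4.2, 3.7, 3.7, 3.7, 3.4, 3.4, 3.4
The 2 values of 4.2 occupy positions 1–2 → average rank (1+2)/2 = 1.5.
The 3 values of 3.7 occupy positions 3–5 → average rank 4.
The 3 values of 3.4 occupy positions 6–8 → average rank 7.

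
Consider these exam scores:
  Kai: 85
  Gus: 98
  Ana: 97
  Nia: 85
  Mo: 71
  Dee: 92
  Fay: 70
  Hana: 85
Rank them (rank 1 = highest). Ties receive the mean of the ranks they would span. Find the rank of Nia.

5

Sorted (descending): 98, 97, 92, 85, 85, 85, 71, 70
The 3 values of 85 occupy positions 4–6 → average rank 5.
Nia has value 85 → rank 5.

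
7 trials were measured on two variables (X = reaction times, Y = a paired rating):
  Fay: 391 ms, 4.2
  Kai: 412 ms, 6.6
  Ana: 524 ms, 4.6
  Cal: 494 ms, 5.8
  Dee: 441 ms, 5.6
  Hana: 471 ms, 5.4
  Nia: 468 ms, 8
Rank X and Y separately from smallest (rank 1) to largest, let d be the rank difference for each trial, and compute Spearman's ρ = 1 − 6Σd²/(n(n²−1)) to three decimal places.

Ranks of variable 1: 1, 2, 7, 6, 3, 5, 4
Ranks of variable 2: 1, 6, 2, 5, 4, 3, 7
d = r₁ − r₂: 0, -4, 5, 1, -1, 2, -3
d²: 0, 16, 25, 1, 1, 4, 9; Σd² = 56
ρ = 1 − 6·56/(7·48) = 1 − 336/336 = 0.000

0.000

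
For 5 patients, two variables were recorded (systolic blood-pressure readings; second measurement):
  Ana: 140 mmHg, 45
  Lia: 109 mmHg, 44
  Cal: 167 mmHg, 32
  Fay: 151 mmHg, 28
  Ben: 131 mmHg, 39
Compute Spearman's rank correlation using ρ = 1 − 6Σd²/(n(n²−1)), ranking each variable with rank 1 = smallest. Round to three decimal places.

-0.600

Ranks of variable 1: 3, 1, 5, 4, 2
Ranks of variable 2: 5, 4, 2, 1, 3
d = r₁ − r₂: -2, -3, 3, 3, -1
d²: 4, 9, 9, 9, 1; Σd² = 32
ρ = 1 − 6·32/(5·24) = 1 − 192/120 = -0.600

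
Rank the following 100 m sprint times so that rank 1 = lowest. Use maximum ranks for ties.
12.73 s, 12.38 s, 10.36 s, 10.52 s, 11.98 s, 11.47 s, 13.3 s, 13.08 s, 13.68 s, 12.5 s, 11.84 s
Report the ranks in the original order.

8, 6, 1, 2, 5, 3, 10, 9, 11, 7, 4

Sorted (ascending): 10.36, 10.52, 11.47, 11.84, 11.98, 12.38, 12.5, 12.73, 13.08, 13.3, 13.68
No ties — each value takes its position as its rank.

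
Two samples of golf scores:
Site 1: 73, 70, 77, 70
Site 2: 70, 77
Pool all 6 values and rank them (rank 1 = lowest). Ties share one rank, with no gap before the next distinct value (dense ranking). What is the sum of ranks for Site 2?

4

Sorted (ascending): 70, 70, 70, 73, 77, 77
The 3 values of 70 share dense rank 1.
The 2 values of 77 share dense rank 3.
Remaining distinct values take the next consecutive integers.
Site 2 values → pooled ranks: 70→1, 77→3
Rank sum = 1 + 3 = 4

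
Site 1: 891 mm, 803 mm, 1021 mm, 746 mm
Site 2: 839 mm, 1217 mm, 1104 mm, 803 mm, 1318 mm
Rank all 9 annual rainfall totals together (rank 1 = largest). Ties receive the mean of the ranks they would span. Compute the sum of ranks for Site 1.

25.5

Sorted (descending): 1318, 1217, 1104, 1021, 891, 839, 803, 803, 746
The 2 values of 803 occupy positions 7–8 → average rank (7+8)/2 = 7.5.
Site 1 values → pooled ranks: 891→5, 803→7.5, 1021→4, 746→9
Rank sum = 5 + 7.5 + 4 + 9 = 25.5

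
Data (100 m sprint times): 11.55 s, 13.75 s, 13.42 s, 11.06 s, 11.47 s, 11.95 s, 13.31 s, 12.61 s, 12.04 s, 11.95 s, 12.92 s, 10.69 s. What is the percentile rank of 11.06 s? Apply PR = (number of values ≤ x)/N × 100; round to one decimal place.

N = 12.
Strictly below 11.06: 1. Equal to 11.06: 1.
PR = 2/12 × 100 = 16.7

16.7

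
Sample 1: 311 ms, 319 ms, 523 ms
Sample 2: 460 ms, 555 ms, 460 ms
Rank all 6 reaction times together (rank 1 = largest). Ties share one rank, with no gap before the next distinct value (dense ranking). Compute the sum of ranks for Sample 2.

Sorted (descending): 555, 523, 460, 460, 319, 311
The 2 values of 460 share dense rank 3.
Remaining distinct values take the next consecutive integers.
Sample 2 values → pooled ranks: 460→3, 555→1, 460→3
Rank sum = 3 + 1 + 3 = 7

7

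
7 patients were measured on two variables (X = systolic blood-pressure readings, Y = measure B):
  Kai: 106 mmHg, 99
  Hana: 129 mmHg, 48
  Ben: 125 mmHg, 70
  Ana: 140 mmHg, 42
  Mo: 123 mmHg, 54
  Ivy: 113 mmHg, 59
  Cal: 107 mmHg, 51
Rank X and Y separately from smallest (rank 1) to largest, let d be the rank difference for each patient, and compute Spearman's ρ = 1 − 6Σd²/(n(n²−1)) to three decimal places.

Ranks of variable 1: 1, 6, 5, 7, 4, 3, 2
Ranks of variable 2: 7, 2, 6, 1, 4, 5, 3
d = r₁ − r₂: -6, 4, -1, 6, 0, -2, -1
d²: 36, 16, 1, 36, 0, 4, 1; Σd² = 94
ρ = 1 − 6·94/(7·48) = 1 − 564/336 = -0.679

-0.679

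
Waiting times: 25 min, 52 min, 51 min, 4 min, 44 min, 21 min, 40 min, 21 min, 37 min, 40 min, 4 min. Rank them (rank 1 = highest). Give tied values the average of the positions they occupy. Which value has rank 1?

52

Sorted (descending): 52, 51, 44, 40, 40, 37, 25, 21, 21, 4, 4
The 2 values of 40 occupy positions 4–5 → average rank (4+5)/2 = 4.5.
The 2 values of 21 occupy positions 8–9 → average rank (8+9)/2 = 8.5.
The 2 values of 4 occupy positions 10–11 → average rank (10+11)/2 = 10.5.
Rank 1 → value 52.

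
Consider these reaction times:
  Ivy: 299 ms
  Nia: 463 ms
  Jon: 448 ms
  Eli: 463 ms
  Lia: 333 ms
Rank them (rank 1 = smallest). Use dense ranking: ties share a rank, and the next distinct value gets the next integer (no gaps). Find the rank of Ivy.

1

Sorted (ascending): 299, 333, 448, 463, 463
The 2 values of 463 share dense rank 4.
Remaining distinct values take the next consecutive integers.
Ivy has value 299 ms → rank 1.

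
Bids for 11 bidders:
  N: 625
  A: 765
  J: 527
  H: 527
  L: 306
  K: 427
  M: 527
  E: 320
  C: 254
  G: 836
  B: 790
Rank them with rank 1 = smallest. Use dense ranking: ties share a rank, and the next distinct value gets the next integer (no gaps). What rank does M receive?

5

Sorted (ascending): 254, 306, 320, 427, 527, 527, 527, 625, 765, 790, 836
The 3 values of 527 share dense rank 5.
Remaining distinct values take the next consecutive integers.
M has value 527 → rank 5.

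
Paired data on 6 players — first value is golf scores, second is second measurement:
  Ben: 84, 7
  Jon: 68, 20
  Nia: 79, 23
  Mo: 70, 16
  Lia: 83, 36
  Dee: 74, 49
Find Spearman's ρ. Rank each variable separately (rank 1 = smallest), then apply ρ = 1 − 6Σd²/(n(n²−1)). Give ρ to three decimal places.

-0.086

Ranks of variable 1: 6, 1, 4, 2, 5, 3
Ranks of variable 2: 1, 3, 4, 2, 5, 6
d = r₁ − r₂: 5, -2, 0, 0, 0, -3
d²: 25, 4, 0, 0, 0, 9; Σd² = 38
ρ = 1 − 6·38/(6·35) = 1 − 228/210 = -0.086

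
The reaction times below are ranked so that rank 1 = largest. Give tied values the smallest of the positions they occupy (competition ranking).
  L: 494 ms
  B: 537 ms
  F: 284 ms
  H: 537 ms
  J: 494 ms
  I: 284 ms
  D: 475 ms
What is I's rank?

6

Sorted (descending): 537, 537, 494, 494, 475, 284, 284
The 2 values of 537 occupy positions 1–2 → each gets rank 1.
The 2 values of 494 occupy positions 3–4 → each gets rank 3.
The 2 values of 284 occupy positions 6–7 → each gets rank 6.
I has value 284 ms → rank 6.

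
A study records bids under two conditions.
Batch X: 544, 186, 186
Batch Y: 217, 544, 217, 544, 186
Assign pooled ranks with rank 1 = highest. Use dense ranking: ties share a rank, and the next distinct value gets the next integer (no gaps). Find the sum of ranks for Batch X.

7

Sorted (descending): 544, 544, 544, 217, 217, 186, 186, 186
The 3 values of 544 share dense rank 1.
The 2 values of 217 share dense rank 2.
The 3 values of 186 share dense rank 3.
Batch X values → pooled ranks: 544→1, 186→3, 186→3
Rank sum = 1 + 3 + 3 = 7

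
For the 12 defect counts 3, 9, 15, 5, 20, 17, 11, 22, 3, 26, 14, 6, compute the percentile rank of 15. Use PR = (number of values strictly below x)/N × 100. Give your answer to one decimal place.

N = 12.
Strictly below 15: 7. Equal to 15: 1.
PR = 7/12 × 100 = 58.3

58.3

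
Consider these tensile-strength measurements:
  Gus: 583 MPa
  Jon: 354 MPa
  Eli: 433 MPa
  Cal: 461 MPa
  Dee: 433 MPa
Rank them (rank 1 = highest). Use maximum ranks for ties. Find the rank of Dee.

4

Sorted (descending): 583, 461, 433, 433, 354
The 2 values of 433 occupy positions 3–4 → each gets rank 4.
Dee has value 433 MPa → rank 4.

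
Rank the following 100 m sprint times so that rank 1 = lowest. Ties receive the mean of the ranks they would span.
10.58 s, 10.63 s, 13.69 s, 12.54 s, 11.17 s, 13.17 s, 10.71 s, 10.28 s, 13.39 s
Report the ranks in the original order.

Sorted (ascending): 10.28, 10.58, 10.63, 10.71, 11.17, 12.54, 13.17, 13.39, 13.69
No ties — each value takes its position as its rank.

2, 3, 9, 6, 5, 7, 4, 1, 8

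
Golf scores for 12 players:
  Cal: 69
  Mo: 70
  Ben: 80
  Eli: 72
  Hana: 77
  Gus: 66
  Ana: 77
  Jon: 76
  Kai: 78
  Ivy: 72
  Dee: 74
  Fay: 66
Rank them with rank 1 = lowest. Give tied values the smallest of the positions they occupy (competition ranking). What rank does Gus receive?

Sorted (ascending): 66, 66, 69, 70, 72, 72, 74, 76, 77, 77, 78, 80
The 2 values of 66 occupy positions 1–2 → each gets rank 1.
The 2 values of 72 occupy positions 5–6 → each gets rank 5.
The 2 values of 77 occupy positions 9–10 → each gets rank 9.
Gus has value 66 → rank 1.

1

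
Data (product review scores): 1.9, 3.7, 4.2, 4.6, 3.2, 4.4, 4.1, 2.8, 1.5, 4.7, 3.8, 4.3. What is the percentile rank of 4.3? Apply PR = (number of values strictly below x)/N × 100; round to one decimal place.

66.7

N = 12.
Strictly below 4.3: 8. Equal to 4.3: 1.
PR = 8/12 × 100 = 66.7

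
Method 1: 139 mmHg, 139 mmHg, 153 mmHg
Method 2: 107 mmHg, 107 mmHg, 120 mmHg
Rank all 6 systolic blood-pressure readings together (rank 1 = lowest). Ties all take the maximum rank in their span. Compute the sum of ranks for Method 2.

Sorted (ascending): 107, 107, 120, 139, 139, 153
The 2 values of 107 occupy positions 1–2 → each gets rank 2.
The 2 values of 139 occupy positions 4–5 → each gets rank 5.
Method 2 values → pooled ranks: 107→2, 107→2, 120→3
Rank sum = 2 + 2 + 3 = 7

7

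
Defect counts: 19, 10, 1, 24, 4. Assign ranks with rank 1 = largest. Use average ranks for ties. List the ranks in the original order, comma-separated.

Sorted (descending): 24, 19, 10, 4, 1
No ties — each value takes its position as its rank.

2, 3, 5, 1, 4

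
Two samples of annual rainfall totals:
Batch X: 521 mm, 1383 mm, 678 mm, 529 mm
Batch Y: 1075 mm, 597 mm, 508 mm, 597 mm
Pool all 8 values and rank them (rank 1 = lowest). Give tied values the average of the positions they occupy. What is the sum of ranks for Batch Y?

17

Sorted (ascending): 508, 521, 529, 597, 597, 678, 1075, 1383
The 2 values of 597 occupy positions 4–5 → average rank (4+5)/2 = 4.5.
Batch Y values → pooled ranks: 1075→7, 597→4.5, 508→1, 597→4.5
Rank sum = 7 + 4.5 + 1 + 4.5 = 17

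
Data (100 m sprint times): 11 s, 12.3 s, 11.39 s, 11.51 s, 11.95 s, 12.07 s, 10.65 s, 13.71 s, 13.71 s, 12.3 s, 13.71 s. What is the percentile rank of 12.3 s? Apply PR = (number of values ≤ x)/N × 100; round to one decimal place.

72.7

N = 11.
Strictly below 12.3: 6. Equal to 12.3: 2.
PR = 8/11 × 100 = 72.7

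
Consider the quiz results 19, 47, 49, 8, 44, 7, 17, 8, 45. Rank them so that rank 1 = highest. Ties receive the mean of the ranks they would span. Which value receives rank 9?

7

Sorted (descending): 49, 47, 45, 44, 19, 17, 8, 8, 7
The 2 values of 8 occupy positions 7–8 → average rank (7+8)/2 = 7.5.
Rank 9 → value 7.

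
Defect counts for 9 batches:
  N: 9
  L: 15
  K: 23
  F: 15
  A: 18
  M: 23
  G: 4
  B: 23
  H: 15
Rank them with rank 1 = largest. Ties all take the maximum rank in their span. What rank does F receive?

7

Sorted (descending): 23, 23, 23, 18, 15, 15, 15, 9, 4
The 3 values of 23 occupy positions 1–3 → each gets rank 3.
The 3 values of 15 occupy positions 5–7 → each gets rank 7.
F has value 15 → rank 7.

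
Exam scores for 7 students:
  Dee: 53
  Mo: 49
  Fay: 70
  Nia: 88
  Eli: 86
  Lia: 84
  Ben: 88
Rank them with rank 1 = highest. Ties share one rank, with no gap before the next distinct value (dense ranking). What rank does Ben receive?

1

Sorted (descending): 88, 88, 86, 84, 70, 53, 49
The 2 values of 88 share dense rank 1.
Remaining distinct values take the next consecutive integers.
Ben has value 88 → rank 1.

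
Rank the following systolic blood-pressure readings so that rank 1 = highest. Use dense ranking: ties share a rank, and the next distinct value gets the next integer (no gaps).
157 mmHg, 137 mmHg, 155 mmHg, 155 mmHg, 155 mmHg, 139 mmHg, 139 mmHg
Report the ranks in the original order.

Sorted (descending): 157, 155, 155, 155, 139, 139, 137
The 3 values of 155 share dense rank 2.
The 2 values of 139 share dense rank 3.
Remaining distinct values take the next consecutive integers.

1, 4, 2, 2, 2, 3, 3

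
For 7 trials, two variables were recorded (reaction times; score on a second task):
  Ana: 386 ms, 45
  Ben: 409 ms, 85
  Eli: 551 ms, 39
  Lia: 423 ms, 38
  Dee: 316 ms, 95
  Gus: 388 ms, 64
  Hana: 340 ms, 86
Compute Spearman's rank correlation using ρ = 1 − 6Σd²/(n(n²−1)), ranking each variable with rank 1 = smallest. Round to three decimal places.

-0.821

Ranks of variable 1: 3, 5, 7, 6, 1, 4, 2
Ranks of variable 2: 3, 5, 2, 1, 7, 4, 6
d = r₁ − r₂: 0, 0, 5, 5, -6, 0, -4
d²: 0, 0, 25, 25, 36, 0, 16; Σd² = 102
ρ = 1 − 6·102/(7·48) = 1 − 612/336 = -0.821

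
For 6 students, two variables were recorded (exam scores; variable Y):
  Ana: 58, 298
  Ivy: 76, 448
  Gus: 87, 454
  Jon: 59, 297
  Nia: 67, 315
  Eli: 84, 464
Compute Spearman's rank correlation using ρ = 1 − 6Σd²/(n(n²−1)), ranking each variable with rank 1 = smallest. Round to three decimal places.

Ranks of variable 1: 1, 4, 6, 2, 3, 5
Ranks of variable 2: 2, 4, 5, 1, 3, 6
d = r₁ − r₂: -1, 0, 1, 1, 0, -1
d²: 1, 0, 1, 1, 0, 1; Σd² = 4
ρ = 1 − 6·4/(6·35) = 1 − 24/210 = 0.886

0.886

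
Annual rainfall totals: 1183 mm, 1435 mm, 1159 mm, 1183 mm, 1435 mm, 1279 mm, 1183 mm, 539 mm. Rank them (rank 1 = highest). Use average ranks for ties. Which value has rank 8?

Sorted (descending): 1435, 1435, 1279, 1183, 1183, 1183, 1159, 539
The 2 values of 1435 occupy positions 1–2 → average rank (1+2)/2 = 1.5.
The 3 values of 1183 occupy positions 4–6 → average rank 5.
Rank 8 → value 539.

539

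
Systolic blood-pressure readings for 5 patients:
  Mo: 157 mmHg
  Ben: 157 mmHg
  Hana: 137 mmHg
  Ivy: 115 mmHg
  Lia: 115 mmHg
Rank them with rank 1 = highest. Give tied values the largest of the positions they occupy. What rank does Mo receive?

2

Sorted (descending): 157, 157, 137, 115, 115
The 2 values of 157 occupy positions 1–2 → each gets rank 2.
The 2 values of 115 occupy positions 4–5 → each gets rank 5.
Mo has value 157 mmHg → rank 2.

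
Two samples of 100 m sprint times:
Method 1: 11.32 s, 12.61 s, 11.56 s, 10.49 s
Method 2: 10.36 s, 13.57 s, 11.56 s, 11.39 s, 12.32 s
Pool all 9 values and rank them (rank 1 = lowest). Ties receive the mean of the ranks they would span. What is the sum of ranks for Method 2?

Sorted (ascending): 10.36, 10.49, 11.32, 11.39, 11.56, 11.56, 12.32, 12.61, 13.57
The 2 values of 11.56 occupy positions 5–6 → average rank (5+6)/2 = 5.5.
Method 2 values → pooled ranks: 10.36→1, 13.57→9, 11.56→5.5, 11.39→4, 12.32→7
Rank sum = 1 + 9 + 5.5 + 4 + 7 = 26.5

26.5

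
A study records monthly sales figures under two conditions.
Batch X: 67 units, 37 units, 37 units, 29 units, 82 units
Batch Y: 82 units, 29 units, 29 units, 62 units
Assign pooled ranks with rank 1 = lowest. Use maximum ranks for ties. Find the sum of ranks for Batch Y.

21

Sorted (ascending): 29, 29, 29, 37, 37, 62, 67, 82, 82
The 3 values of 29 occupy positions 1–3 → each gets rank 3.
The 2 values of 37 occupy positions 4–5 → each gets rank 5.
The 2 values of 82 occupy positions 8–9 → each gets rank 9.
Batch Y values → pooled ranks: 82→9, 29→3, 29→3, 62→6
Rank sum = 9 + 3 + 3 + 6 = 21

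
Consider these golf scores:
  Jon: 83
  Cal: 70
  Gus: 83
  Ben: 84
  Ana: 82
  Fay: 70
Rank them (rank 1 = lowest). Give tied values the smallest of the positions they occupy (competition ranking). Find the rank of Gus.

Sorted (ascending): 70, 70, 82, 83, 83, 84
The 2 values of 70 occupy positions 1–2 → each gets rank 1.
The 2 values of 83 occupy positions 4–5 → each gets rank 4.
Gus has value 83 → rank 4.

4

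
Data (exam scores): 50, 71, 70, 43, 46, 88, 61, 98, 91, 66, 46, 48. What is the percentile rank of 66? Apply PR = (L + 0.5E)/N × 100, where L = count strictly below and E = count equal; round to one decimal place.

N = 12.
Strictly below 66: 6. Equal to 66: 1.
PR = (6 + 0.5·1)/12 × 100 = 54.2

54.2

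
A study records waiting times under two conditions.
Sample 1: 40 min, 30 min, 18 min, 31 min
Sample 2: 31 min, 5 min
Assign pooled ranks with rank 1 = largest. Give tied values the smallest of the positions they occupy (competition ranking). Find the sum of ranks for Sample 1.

Sorted (descending): 40, 31, 31, 30, 18, 5
The 2 values of 31 occupy positions 2–3 → each gets rank 2.
Sample 1 values → pooled ranks: 40→1, 30→4, 18→5, 31→2
Rank sum = 1 + 4 + 5 + 2 = 12

12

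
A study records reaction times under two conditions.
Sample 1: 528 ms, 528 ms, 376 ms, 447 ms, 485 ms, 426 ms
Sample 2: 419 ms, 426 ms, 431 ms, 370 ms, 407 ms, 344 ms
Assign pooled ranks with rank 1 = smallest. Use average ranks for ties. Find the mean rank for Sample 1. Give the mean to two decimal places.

Sorted (ascending): 344, 370, 376, 407, 419, 426, 426, 431, 447, 485, 528, 528
The 2 values of 426 occupy positions 6–7 → average rank (6+7)/2 = 6.5.
The 2 values of 528 occupy positions 11–12 → average rank (11+12)/2 = 11.5.
Sample 1 values → pooled ranks: 528→11.5, 528→11.5, 376→3, 447→9, 485→10, 426→6.5
Mean rank = (11.5 + 11.5 + 3 + 9 + 10 + 6.5) / 6 = 8.58

8.58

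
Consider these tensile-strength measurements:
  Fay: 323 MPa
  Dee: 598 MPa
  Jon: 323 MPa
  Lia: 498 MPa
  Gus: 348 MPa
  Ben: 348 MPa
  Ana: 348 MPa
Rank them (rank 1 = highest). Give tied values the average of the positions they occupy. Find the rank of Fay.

Sorted (descending): 598, 498, 348, 348, 348, 323, 323
The 3 values of 348 occupy positions 3–5 → average rank 4.
The 2 values of 323 occupy positions 6–7 → average rank (6+7)/2 = 6.5.
Fay has value 323 MPa → rank 6.5.

6.5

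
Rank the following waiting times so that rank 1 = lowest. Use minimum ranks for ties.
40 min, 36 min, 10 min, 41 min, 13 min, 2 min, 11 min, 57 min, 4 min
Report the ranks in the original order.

7, 6, 3, 8, 5, 1, 4, 9, 2

Sorted (ascending): 2, 4, 10, 11, 13, 36, 40, 41, 57
No ties — each value takes its position as its rank.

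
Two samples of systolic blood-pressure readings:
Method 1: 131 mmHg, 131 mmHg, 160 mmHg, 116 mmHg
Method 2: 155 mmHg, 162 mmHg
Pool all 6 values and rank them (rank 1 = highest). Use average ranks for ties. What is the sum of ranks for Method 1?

Sorted (descending): 162, 160, 155, 131, 131, 116
The 2 values of 131 occupy positions 4–5 → average rank (4+5)/2 = 4.5.
Method 1 values → pooled ranks: 131→4.5, 131→4.5, 160→2, 116→6
Rank sum = 4.5 + 4.5 + 2 + 6 = 17

17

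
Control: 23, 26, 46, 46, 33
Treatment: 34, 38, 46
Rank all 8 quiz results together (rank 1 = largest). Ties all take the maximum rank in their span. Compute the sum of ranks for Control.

Sorted (descending): 46, 46, 46, 38, 34, 33, 26, 23
The 3 values of 46 occupy positions 1–3 → each gets rank 3.
Control values → pooled ranks: 23→8, 26→7, 46→3, 46→3, 33→6
Rank sum = 8 + 7 + 3 + 3 + 6 = 27

27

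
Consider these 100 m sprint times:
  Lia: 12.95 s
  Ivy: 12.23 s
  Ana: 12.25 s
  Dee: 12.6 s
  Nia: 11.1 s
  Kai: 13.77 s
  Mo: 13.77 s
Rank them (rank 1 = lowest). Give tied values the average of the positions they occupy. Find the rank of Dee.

Sorted (ascending): 11.1, 12.23, 12.25, 12.6, 12.95, 13.77, 13.77
The 2 values of 13.77 occupy positions 6–7 → average rank (6+7)/2 = 6.5.
Dee has value 12.6 s → rank 4.

4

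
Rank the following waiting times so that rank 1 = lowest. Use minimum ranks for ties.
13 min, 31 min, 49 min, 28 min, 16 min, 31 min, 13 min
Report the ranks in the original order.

Sorted (ascending): 13, 13, 16, 28, 31, 31, 49
The 2 values of 13 occupy positions 1–2 → each gets rank 1.
The 2 values of 31 occupy positions 5–6 → each gets rank 5.

1, 5, 7, 4, 3, 5, 1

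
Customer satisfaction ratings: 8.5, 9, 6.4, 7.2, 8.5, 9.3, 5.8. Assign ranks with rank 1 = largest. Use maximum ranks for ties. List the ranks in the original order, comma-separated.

4, 2, 6, 5, 4, 1, 7

Sorted (descending): 9.3, 9, 8.5, 8.5, 7.2, 6.4, 5.8
The 2 values of 8.5 occupy positions 3–4 → each gets rank 4.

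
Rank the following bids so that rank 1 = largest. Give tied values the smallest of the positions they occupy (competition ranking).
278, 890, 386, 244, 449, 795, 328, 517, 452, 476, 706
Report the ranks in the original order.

Sorted (descending): 890, 795, 706, 517, 476, 452, 449, 386, 328, 278, 244
No ties — each value takes its position as its rank.

10, 1, 8, 11, 7, 2, 9, 4, 6, 5, 3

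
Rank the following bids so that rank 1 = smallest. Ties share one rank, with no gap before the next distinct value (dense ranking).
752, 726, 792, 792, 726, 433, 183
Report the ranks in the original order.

4, 3, 5, 5, 3, 2, 1

Sorted (ascending): 183, 433, 726, 726, 752, 792, 792
The 2 values of 726 share dense rank 3.
The 2 values of 792 share dense rank 5.
Remaining distinct values take the next consecutive integers.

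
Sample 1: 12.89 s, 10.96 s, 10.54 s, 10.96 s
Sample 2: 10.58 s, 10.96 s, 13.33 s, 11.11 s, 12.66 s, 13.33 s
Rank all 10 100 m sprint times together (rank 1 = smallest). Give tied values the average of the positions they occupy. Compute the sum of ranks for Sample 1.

Sorted (ascending): 10.54, 10.58, 10.96, 10.96, 10.96, 11.11, 12.66, 12.89, 13.33, 13.33
The 3 values of 10.96 occupy positions 3–5 → average rank 4.
The 2 values of 13.33 occupy positions 9–10 → average rank (9+10)/2 = 9.5.
Sample 1 values → pooled ranks: 12.89→8, 10.96→4, 10.54→1, 10.96→4
Rank sum = 8 + 4 + 1 + 4 = 17

17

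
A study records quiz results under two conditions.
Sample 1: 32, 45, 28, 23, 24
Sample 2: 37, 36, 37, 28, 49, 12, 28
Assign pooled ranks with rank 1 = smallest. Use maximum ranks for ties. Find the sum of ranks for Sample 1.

Sorted (ascending): 12, 23, 24, 28, 28, 28, 32, 36, 37, 37, 45, 49
The 3 values of 28 occupy positions 4–6 → each gets rank 6.
The 2 values of 37 occupy positions 9–10 → each gets rank 10.
Sample 1 values → pooled ranks: 32→7, 45→11, 28→6, 23→2, 24→3
Rank sum = 7 + 11 + 6 + 2 + 3 = 29

29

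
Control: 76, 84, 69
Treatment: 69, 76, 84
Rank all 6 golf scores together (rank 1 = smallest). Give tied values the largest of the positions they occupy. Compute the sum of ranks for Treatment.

12

Sorted (ascending): 69, 69, 76, 76, 84, 84
The 2 values of 69 occupy positions 1–2 → each gets rank 2.
The 2 values of 76 occupy positions 3–4 → each gets rank 4.
The 2 values of 84 occupy positions 5–6 → each gets rank 6.
Treatment values → pooled ranks: 69→2, 76→4, 84→6
Rank sum = 2 + 4 + 6 = 12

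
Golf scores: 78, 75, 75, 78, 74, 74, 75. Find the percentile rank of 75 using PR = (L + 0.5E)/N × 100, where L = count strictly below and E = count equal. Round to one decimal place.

50.0

N = 7.
Strictly below 75: 2. Equal to 75: 3.
PR = (2 + 0.5·3)/7 × 100 = 50.0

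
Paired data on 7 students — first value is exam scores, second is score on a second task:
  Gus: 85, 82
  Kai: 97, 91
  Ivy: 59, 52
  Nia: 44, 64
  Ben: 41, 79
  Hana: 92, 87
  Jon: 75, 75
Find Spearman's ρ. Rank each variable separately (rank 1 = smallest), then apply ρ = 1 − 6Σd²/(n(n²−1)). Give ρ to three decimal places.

Ranks of variable 1: 5, 7, 3, 2, 1, 6, 4
Ranks of variable 2: 5, 7, 1, 2, 4, 6, 3
d = r₁ − r₂: 0, 0, 2, 0, -3, 0, 1
d²: 0, 0, 4, 0, 9, 0, 1; Σd² = 14
ρ = 1 − 6·14/(7·48) = 1 − 84/336 = 0.750

0.750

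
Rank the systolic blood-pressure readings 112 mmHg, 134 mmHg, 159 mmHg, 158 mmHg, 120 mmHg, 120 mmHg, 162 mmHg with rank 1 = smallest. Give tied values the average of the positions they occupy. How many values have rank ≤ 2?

Sorted (ascending): 112, 120, 120, 134, 158, 159, 162
The 2 values of 120 occupy positions 2–3 → average rank (2+3)/2 = 2.5.
Ranks ≤ 2: {1} → 1 value.

1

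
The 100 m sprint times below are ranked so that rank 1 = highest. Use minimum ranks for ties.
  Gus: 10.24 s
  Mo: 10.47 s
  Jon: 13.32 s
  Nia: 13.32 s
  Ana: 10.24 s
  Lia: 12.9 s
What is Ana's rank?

Sorted (descending): 13.32, 13.32, 12.9, 10.47, 10.24, 10.24
The 2 values of 13.32 occupy positions 1–2 → each gets rank 1.
The 2 values of 10.24 occupy positions 5–6 → each gets rank 5.
Ana has value 10.24 s → rank 5.

5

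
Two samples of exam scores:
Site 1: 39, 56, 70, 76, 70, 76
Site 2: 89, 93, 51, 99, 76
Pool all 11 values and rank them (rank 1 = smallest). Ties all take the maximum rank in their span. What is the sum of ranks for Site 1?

30

Sorted (ascending): 39, 51, 56, 70, 70, 76, 76, 76, 89, 93, 99
The 2 values of 70 occupy positions 4–5 → each gets rank 5.
The 3 values of 76 occupy positions 6–8 → each gets rank 8.
Site 1 values → pooled ranks: 39→1, 56→3, 70→5, 76→8, 70→5, 76→8
Rank sum = 1 + 3 + 5 + 8 + 5 + 8 = 30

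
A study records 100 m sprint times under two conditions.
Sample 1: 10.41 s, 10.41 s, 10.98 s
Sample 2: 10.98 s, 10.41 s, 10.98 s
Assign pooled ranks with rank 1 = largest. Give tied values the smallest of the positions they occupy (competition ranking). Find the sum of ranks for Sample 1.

Sorted (descending): 10.98, 10.98, 10.98, 10.41, 10.41, 10.41
The 3 values of 10.98 occupy positions 1–3 → each gets rank 1.
The 3 values of 10.41 occupy positions 4–6 → each gets rank 4.
Sample 1 values → pooled ranks: 10.41→4, 10.41→4, 10.98→1
Rank sum = 4 + 4 + 1 = 9

9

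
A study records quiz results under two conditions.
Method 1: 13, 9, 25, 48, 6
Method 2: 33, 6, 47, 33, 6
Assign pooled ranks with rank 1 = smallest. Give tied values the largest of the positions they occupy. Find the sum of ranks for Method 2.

Sorted (ascending): 6, 6, 6, 9, 13, 25, 33, 33, 47, 48
The 3 values of 6 occupy positions 1–3 → each gets rank 3.
The 2 values of 33 occupy positions 7–8 → each gets rank 8.
Method 2 values → pooled ranks: 33→8, 6→3, 47→9, 33→8, 6→3
Rank sum = 8 + 3 + 9 + 8 + 3 = 31

31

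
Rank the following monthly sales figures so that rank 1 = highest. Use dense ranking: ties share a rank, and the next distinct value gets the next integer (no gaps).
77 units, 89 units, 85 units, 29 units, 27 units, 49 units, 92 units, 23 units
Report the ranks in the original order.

Sorted (descending): 92, 89, 85, 77, 49, 29, 27, 23
No ties — each value takes its position as its rank.

4, 2, 3, 6, 7, 5, 1, 8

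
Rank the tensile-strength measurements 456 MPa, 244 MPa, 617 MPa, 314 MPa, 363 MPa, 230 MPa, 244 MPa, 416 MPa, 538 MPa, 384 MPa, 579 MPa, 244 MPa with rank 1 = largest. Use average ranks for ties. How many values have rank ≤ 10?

11

Sorted (descending): 617, 579, 538, 456, 416, 384, 363, 314, 244, 244, 244, 230
The 3 values of 244 occupy positions 9–11 → average rank 10.
Ranks ≤ 10: {1, 2, 3, 4, 5, 6, 7, 8, 10, 10, 10} → 11 values.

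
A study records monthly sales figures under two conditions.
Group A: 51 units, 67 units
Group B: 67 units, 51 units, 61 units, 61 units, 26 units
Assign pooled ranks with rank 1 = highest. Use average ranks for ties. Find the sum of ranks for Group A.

Sorted (descending): 67, 67, 61, 61, 51, 51, 26
The 2 values of 67 occupy positions 1–2 → average rank (1+2)/2 = 1.5.
The 2 values of 61 occupy positions 3–4 → average rank (3+4)/2 = 3.5.
The 2 values of 51 occupy positions 5–6 → average rank (5+6)/2 = 5.5.
Group A values → pooled ranks: 51→5.5, 67→1.5
Rank sum = 5.5 + 1.5 = 7

7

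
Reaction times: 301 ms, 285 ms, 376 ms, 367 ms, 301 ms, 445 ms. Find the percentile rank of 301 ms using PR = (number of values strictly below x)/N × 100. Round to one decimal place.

16.7

N = 6.
Strictly below 301: 1. Equal to 301: 2.
PR = 1/6 × 100 = 16.7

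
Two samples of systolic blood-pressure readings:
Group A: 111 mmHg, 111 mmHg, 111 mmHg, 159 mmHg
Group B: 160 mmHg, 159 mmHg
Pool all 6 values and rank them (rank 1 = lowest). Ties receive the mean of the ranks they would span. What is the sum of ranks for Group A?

Sorted (ascending): 111, 111, 111, 159, 159, 160
The 3 values of 111 occupy positions 1–3 → average rank 2.
The 2 values of 159 occupy positions 4–5 → average rank (4+5)/2 = 4.5.
Group A values → pooled ranks: 111→2, 111→2, 111→2, 159→4.5
Rank sum = 2 + 2 + 2 + 4.5 = 10.5

10.5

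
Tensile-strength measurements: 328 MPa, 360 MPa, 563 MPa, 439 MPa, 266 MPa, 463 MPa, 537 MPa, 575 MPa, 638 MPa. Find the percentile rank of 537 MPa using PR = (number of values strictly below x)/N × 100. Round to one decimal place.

N = 9.
Strictly below 537: 5. Equal to 537: 1.
PR = 5/9 × 100 = 55.6

55.6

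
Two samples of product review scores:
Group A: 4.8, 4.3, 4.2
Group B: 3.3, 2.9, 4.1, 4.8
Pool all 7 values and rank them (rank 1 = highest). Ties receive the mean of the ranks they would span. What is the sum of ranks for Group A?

8.5

Sorted (descending): 4.8, 4.8, 4.3, 4.2, 4.1, 3.3, 2.9
The 2 values of 4.8 occupy positions 1–2 → average rank (1+2)/2 = 1.5.
Group A values → pooled ranks: 4.8→1.5, 4.3→3, 4.2→4
Rank sum = 1.5 + 3 + 4 = 8.5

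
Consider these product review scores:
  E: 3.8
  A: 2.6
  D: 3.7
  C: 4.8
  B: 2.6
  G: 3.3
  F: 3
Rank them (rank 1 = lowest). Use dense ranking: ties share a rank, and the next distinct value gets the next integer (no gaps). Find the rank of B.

1

Sorted (ascending): 2.6, 2.6, 3, 3.3, 3.7, 3.8, 4.8
The 2 values of 2.6 share dense rank 1.
Remaining distinct values take the next consecutive integers.
B has value 2.6 → rank 1.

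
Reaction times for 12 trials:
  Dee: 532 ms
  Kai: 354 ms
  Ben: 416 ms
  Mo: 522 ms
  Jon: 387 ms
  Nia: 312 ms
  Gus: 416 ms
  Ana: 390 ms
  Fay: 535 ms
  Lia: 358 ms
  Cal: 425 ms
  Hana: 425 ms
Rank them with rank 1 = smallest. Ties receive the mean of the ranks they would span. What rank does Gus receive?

Sorted (ascending): 312, 354, 358, 387, 390, 416, 416, 425, 425, 522, 532, 535
The 2 values of 416 occupy positions 6–7 → average rank (6+7)/2 = 6.5.
The 2 values of 425 occupy positions 8–9 → average rank (8+9)/2 = 8.5.
Gus has value 416 ms → rank 6.5.

6.5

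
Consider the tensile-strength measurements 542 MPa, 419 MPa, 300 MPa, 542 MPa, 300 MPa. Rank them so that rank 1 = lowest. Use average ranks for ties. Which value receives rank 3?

419

Sorted (ascending): 300, 300, 419, 542, 542
The 2 values of 300 occupy positions 1–2 → average rank (1+2)/2 = 1.5.
The 2 values of 542 occupy positions 4–5 → average rank (4+5)/2 = 4.5.
Rank 3 → value 419.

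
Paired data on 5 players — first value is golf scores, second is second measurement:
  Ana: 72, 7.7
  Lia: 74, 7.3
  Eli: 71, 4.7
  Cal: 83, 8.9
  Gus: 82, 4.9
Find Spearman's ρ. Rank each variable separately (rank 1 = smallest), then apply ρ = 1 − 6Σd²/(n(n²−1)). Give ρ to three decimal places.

0.600

Ranks of variable 1: 2, 3, 1, 5, 4
Ranks of variable 2: 4, 3, 1, 5, 2
d = r₁ − r₂: -2, 0, 0, 0, 2
d²: 4, 0, 0, 0, 4; Σd² = 8
ρ = 1 − 6·8/(5·24) = 1 − 48/120 = 0.600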